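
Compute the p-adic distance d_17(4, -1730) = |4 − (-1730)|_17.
d_17(4, -1730) = 1/289

Step 1 — x − y = 4 − (-1730) = 1734. Step 2 — v_17(1734) = 2 (factor: 1734 = (17^2 · 6); the sign does not affect v_p). Step 3 — |x − y|_17 = 17^{-2} = 1/289.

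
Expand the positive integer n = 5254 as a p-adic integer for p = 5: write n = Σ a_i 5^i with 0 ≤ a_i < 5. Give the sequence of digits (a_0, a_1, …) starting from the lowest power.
(a_0, a_1, …) = (4, 0, 0, 2, 3, 1)

Repeated division by 5 gives the digits low-to-high: 5254 = 4 + 2·5^3 + 3·5^4 + 1·5^5. Digit sequence: (4, 0, 0, 2, 3, 1).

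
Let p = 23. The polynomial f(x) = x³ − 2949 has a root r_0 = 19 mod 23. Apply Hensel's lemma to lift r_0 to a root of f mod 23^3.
r_2 = 11818 (mod 12167)

Hensel: r_{i+1} = r_i − f(r_i)/f′(r_i) mod 23^{i+2}, where f′(x) = 3x². Iterate:
  r_0 = 19 (mod 23)
  r_1 = 180 (mod 529)
  r_2 = 11818 (mod 12167)
Final: r = 11818 with f(r) ≡ 0 mod 23^3.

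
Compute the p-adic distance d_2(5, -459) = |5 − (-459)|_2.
d_2(5, -459) = 1/16

Step 1 — x − y = 5 − (-459) = 464. Step 2 — v_2(464) = 4 (factor: 464 = (2^4 · 29); the sign does not affect v_p). Step 3 — |x − y|_2 = 2^{-4} = 1/16.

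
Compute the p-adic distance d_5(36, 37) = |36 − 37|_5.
d_5(36, 37) = 1

Step 1 — x − y = 36 − 37 = -1. Step 2 — v_5(-1) = 0 (factor: -1 = −(5^0 · 1); the sign does not affect v_p). Step 3 — |x − y|_5 = 5^{0} = 1.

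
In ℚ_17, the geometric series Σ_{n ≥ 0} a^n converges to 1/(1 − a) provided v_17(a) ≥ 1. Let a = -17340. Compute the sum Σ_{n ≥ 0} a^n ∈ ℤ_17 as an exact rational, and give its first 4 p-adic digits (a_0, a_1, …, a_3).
Σ a^n = 1/(1 − a) = 1/17341;  first 4 digits = (1, 0, 8, 13)

v_17(a) = 2 ≥ 1, so the series converges in ℤ_17 to 1/(1 − a) = 1/(1 − (-17340)) = 1/17341. Expand this rational in ℤ_17: compute digits iteratively via d_i = x_i mod 17, x_{i+1} = (x_i − d_i)/17. The first 4 digits are (1, 0, 8, 13).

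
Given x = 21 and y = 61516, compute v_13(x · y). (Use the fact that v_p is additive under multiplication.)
v_13(1291836) = 3

v_p(x) = 0 (factor: 21 = 13^0 · 21); v_p(y) = 3 (factor: 61516 = 13^3 · 28). Additivity: v_p(xy) = v_p(x) + v_p(y) = 0 + 3 = 3. (Direct check: xy = 1291836 = 13^3 · (588).)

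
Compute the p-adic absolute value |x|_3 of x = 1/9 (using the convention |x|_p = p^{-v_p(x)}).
|1/9|_3 = 9

Step 1 — compute v_3(x) by factoring powers of 3 out of the numerator and denominator: v_3(1/9) = -2. Step 2 — apply |x|_p = p^{-v_p(x)} = 3^{2} = 9.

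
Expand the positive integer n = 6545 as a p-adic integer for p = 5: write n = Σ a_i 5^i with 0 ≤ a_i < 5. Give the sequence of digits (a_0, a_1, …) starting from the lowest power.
(a_0, a_1, …) = (0, 4, 1, 2, 0, 2)

Repeated division by 5 gives the digits low-to-high: 6545 = 4·5^1 + 1·5^2 + 2·5^3 + 2·5^5. Digit sequence: (0, 4, 1, 2, 0, 2).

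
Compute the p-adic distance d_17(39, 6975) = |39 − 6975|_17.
d_17(39, 6975) = 1/289

Step 1 — x − y = 39 − 6975 = -6936. Step 2 — v_17(-6936) = 2 (factor: -6936 = −(17^2 · 24); the sign does not affect v_p). Step 3 — |x − y|_17 = 17^{-2} = 1/289.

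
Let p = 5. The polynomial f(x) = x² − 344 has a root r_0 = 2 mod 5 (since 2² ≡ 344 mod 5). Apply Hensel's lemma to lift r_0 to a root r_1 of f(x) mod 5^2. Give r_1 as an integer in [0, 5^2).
r_1 = 12 (mod 25)

Hensel's recurrence: r_{i+1} = r_i − f(r_i)·(f′(r_i))^{-1} mod 5^{i+2}, with f′(x) = 2x. Iterate:
  r_0 = 2 (mod 5)
  r_1 = 12 (mod 25)
Final: r_1 = 12, and one checks f(r_1) ≡ 0 mod 5^2.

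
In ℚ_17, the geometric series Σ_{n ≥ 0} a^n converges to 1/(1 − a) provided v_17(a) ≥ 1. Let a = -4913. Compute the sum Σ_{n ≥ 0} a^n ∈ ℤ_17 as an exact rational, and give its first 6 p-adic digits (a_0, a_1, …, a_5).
Σ a^n = 1/(1 − a) = 1/4914;  first 6 digits = (1, 0, 0, 16, 16, 16)

v_17(a) = 3 ≥ 1, so the series converges in ℤ_17 to 1/(1 − a) = 1/(1 − (-4913)) = 1/4914. Expand this rational in ℤ_17: compute digits iteratively via d_i = x_i mod 17, x_{i+1} = (x_i − d_i)/17. The first 6 digits are (1, 0, 0, 16, 16, 16).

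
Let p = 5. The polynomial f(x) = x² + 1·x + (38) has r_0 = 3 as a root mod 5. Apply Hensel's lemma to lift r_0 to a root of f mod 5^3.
r_2 = 103 (mod 125)

Hensel: r_{i+1} = r_i − f(r_i)·(f′(r_i))^{-1} mod 5^{i+2}, f′(x) = 2x + 1. Iterate:
  r_0 = 3 (mod 5)
  r_1 = 3 (mod 25)
  r_2 = 103 (mod 125)
Final: r = 103 satisfies f(r) ≡ 0 mod 5^3.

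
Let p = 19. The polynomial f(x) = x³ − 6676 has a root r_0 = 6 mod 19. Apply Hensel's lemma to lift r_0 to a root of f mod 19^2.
r_1 = 253 (mod 361)

Hensel: r_{i+1} = r_i − f(r_i)/f′(r_i) mod 19^{i+2}, where f′(x) = 3x². Iterate:
  r_0 = 6 (mod 19)
  r_1 = 253 (mod 361)
Final: r = 253 with f(r) ≡ 0 mod 19^2.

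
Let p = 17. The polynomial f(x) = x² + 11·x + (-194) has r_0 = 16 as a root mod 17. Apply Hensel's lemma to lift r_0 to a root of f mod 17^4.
r_3 = 4453 (mod 83521)

Hensel: r_{i+1} = r_i − f(r_i)·(f′(r_i))^{-1} mod 17^{i+2}, f′(x) = 2x + 11. Iterate:
  r_0 = 16 (mod 17)
  r_1 = 118 (mod 289)
  r_2 = 4453 (mod 4913)
  r_3 = 4453 (mod 83521)
Final: r = 4453 satisfies f(r) ≡ 0 mod 17^4.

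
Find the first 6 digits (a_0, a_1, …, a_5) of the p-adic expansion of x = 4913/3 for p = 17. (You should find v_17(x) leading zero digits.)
(a_0, …, a_5) = (0, 0, 0, 6, 11, 5)

v_17(4913/3) = 3, so a_0 = ... = a_2 = 0. Factor out: x = 17^3 · u with u = 1/3 a unit in ℤ_17. Expand u iteratively via a_{v+i} = u_i mod 17, u_{i+1} = (u_i − a_{v+i})/17:
  u_0 = 1/3;  a_3 = 6;  u_1 = (u_0 − 6)/17 = -1/3
  u_1 = -1/3;  a_4 = 11;  u_2 = (u_1 − 11)/17 = -2/3
  u_2 = -2/3;  a_5 = 5;  u_3 = (u_2 − 5)/17 = -1/3
Digits: (0, 0, 0, 6, 11, 5).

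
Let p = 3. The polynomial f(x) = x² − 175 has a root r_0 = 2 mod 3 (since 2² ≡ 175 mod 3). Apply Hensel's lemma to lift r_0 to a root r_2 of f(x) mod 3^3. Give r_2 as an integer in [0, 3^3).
r_2 = 11 (mod 27)

Hensel's recurrence: r_{i+1} = r_i − f(r_i)·(f′(r_i))^{-1} mod 3^{i+2}, with f′(x) = 2x. Iterate:
  r_0 = 2 (mod 3)
  r_1 = 2 (mod 9)
  r_2 = 11 (mod 27)
Final: r_2 = 11, and one checks f(r_2) ≡ 0 mod 3^3.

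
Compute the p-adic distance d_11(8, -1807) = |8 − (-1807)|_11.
d_11(8, -1807) = 1/121

Step 1 — x − y = 8 − (-1807) = 1815. Step 2 — v_11(1815) = 2 (factor: 1815 = (11^2 · 15); the sign does not affect v_p). Step 3 — |x − y|_11 = 11^{-2} = 1/121.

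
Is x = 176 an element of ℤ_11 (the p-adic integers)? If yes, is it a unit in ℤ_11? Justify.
x ∈ ℤ_11 but not a unit; v_11(x) = 1 > 0

ℤ_11 = {x ∈ ℚ_11 : v_11(x) ≥ 0} and ℤ_11^× = {x ∈ ℤ_11 : v_11(x) = 0}. Here v_11(176) = v_11(num) − v_11(den) = 1; compare against these criteria.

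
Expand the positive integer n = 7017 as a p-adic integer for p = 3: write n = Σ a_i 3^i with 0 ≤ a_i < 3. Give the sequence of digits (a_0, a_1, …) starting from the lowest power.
(a_0, a_1, …) = (0, 2, 2, 1, 2, 1, 0, 0, 1)

Repeated division by 3 gives the digits low-to-high: 7017 = 2·3^1 + 2·3^2 + 1·3^3 + 2·3^4 + 1·3^5 + 1·3^8. Digit sequence: (0, 2, 2, 1, 2, 1, 0, 0, 1).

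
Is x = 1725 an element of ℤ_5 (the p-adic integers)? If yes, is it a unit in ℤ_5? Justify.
x ∈ ℤ_5 but not a unit; v_5(x) = 2 > 0

ℤ_5 = {x ∈ ℚ_5 : v_5(x) ≥ 0} and ℤ_5^× = {x ∈ ℤ_5 : v_5(x) = 0}. Here v_5(1725) = v_5(num) − v_5(den) = 2; compare against these criteria.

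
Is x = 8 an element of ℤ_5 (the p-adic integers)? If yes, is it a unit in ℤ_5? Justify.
x ∈ ℤ_5^× (unit); v_5(x) = 0

ℤ_5 = {x ∈ ℚ_5 : v_5(x) ≥ 0} and ℤ_5^× = {x ∈ ℤ_5 : v_5(x) = 0}. Here v_5(8) = v_5(num) − v_5(den) = 0; compare against these criteria.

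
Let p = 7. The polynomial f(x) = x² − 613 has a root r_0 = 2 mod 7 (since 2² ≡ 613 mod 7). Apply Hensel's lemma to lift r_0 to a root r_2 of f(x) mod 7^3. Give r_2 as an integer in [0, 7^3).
r_2 = 142 (mod 343)

Hensel's recurrence: r_{i+1} = r_i − f(r_i)·(f′(r_i))^{-1} mod 7^{i+2}, with f′(x) = 2x. Iterate:
  r_0 = 2 (mod 7)
  r_1 = 44 (mod 49)
  r_2 = 142 (mod 343)
Final: r_2 = 142, and one checks f(r_2) ≡ 0 mod 7^3.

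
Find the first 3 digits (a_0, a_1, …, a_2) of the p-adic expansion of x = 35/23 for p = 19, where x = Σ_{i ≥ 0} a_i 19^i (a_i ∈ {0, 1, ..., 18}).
(a_0, …, a_2) = (4, 4, 13)

v_19(35/23) = 0 (numerator and denominator both coprime to 19), so x ∈ ℤ_19^×. Compute digits iteratively via a_i = x_i mod 19, x_{i+1} = (x_i − a_i)/19, with x_0 = x:
  x_0 = 35/23;  a_0 = 4;  x_1 = (x_0 − 4)/19 = -3/23
  x_1 = -3/23;  a_1 = 4;  x_2 = (x_1 − 4)/19 = -5/23
  x_2 = -5/23;  a_2 = 13;  x_3 = (x_2 − 13)/19 = -16/23
Digits: (4, 4, 13).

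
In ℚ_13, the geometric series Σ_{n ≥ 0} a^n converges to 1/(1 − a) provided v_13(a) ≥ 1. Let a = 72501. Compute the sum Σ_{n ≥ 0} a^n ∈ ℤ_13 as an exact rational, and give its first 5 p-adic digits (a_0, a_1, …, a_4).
Σ a^n = 1/(1 − a) = -1/72500;  first 5 digits = (1, 0, 0, 7, 2)

v_13(a) = 3 ≥ 1, so the series converges in ℤ_13 to 1/(1 − a) = 1/(1 − 72501) = -1/72500. Expand this rational in ℤ_13: compute digits iteratively via d_i = x_i mod 13, x_{i+1} = (x_i − d_i)/13. The first 5 digits are (1, 0, 0, 7, 2).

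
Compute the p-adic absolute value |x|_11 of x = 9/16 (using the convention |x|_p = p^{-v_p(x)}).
|9/16|_11 = 1

Step 1 — compute v_11(x) by factoring powers of 11 out of the numerator and denominator: v_11(9/16) = 0. Step 2 — apply |x|_p = p^{-v_p(x)} = 11^{0} = 1.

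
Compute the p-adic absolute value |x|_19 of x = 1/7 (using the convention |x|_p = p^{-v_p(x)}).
|1/7|_19 = 1

Step 1 — compute v_19(x) by factoring powers of 19 out of the numerator and denominator: v_19(1/7) = 0. Step 2 — apply |x|_p = p^{-v_p(x)} = 19^{0} = 1.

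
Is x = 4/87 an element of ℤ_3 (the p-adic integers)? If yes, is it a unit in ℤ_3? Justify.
x ∉ ℤ_3 (v_3(x) = -1 < 0)

ℤ_3 = {x ∈ ℚ_3 : v_3(x) ≥ 0} and ℤ_3^× = {x ∈ ℤ_3 : v_3(x) = 0}. Here v_3(4/87) = v_3(num) − v_3(den) = -1; compare against these criteria.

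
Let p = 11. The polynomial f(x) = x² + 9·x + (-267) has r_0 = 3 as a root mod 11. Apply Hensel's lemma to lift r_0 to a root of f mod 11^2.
r_1 = 91 (mod 121)

Hensel: r_{i+1} = r_i − f(r_i)·(f′(r_i))^{-1} mod 11^{i+2}, f′(x) = 2x + 9. Iterate:
  r_0 = 3 (mod 11)
  r_1 = 91 (mod 121)
Final: r = 91 satisfies f(r) ≡ 0 mod 11^2.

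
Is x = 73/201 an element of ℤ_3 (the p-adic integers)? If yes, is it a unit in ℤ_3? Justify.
x ∉ ℤ_3 (v_3(x) = -1 < 0)

ℤ_3 = {x ∈ ℚ_3 : v_3(x) ≥ 0} and ℤ_3^× = {x ∈ ℤ_3 : v_3(x) = 0}. Here v_3(73/201) = v_3(num) − v_3(den) = -1; compare against these criteria.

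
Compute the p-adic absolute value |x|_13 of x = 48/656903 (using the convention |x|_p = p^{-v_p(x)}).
|48/656903|_13 = 28561

Step 1 — compute v_13(x) by factoring powers of 13 out of the numerator and denominator: v_13(48/656903) = -4. Step 2 — apply |x|_p = p^{-v_p(x)} = 13^{4} = 28561.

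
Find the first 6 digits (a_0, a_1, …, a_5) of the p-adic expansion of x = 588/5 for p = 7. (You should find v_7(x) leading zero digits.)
(a_0, …, a_5) = (0, 0, 1, 3, 1, 4)

v_7(588/5) = 2, so a_0 = ... = a_1 = 0. Factor out: x = 7^2 · u with u = 12/5 a unit in ℤ_7. Expand u iteratively via a_{v+i} = u_i mod 7, u_{i+1} = (u_i − a_{v+i})/7:
  u_0 = 12/5;  a_2 = 1;  u_1 = (u_0 − 1)/7 = 1/5
  u_1 = 1/5;  a_3 = 3;  u_2 = (u_1 − 3)/7 = -2/5
  u_2 = -2/5;  a_4 = 1;  u_3 = (u_2 − 1)/7 = -1/5
  u_3 = -1/5;  a_5 = 4;  u_4 = (u_3 − 4)/7 = -3/5
Digits: (0, 0, 1, 3, 1, 4).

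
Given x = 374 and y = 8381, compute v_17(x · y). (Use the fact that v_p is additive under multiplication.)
v_17(3134494) = 3

v_p(x) = 1 (factor: 374 = 17^1 · 22); v_p(y) = 2 (factor: 8381 = 17^2 · 29). Additivity: v_p(xy) = v_p(x) + v_p(y) = 1 + 2 = 3. (Direct check: xy = 3134494 = 17^3 · (638).)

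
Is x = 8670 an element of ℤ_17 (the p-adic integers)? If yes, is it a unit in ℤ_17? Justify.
x ∈ ℤ_17 but not a unit; v_17(x) = 2 > 0

ℤ_17 = {x ∈ ℚ_17 : v_17(x) ≥ 0} and ℤ_17^× = {x ∈ ℤ_17 : v_17(x) = 0}. Here v_17(8670) = v_17(num) − v_17(den) = 2; compare against these criteria.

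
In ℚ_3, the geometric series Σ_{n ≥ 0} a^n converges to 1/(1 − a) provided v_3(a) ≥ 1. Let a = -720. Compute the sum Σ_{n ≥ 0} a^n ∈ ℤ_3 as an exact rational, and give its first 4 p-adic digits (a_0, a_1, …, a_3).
Σ a^n = 1/(1 − a) = 1/721;  first 4 digits = (1, 0, 1, 0)

v_3(a) = 2 ≥ 1, so the series converges in ℤ_3 to 1/(1 − a) = 1/(1 − (-720)) = 1/721. Expand this rational in ℤ_3: compute digits iteratively via d_i = x_i mod 3, x_{i+1} = (x_i − d_i)/3. The first 4 digits are (1, 0, 1, 0).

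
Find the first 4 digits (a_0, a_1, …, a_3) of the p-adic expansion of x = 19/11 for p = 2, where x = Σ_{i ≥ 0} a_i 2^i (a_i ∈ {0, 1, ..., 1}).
(a_0, …, a_3) = (1, 0, 0, 1)

v_2(19/11) = 0 (numerator and denominator both coprime to 2), so x ∈ ℤ_2^×. Compute digits iteratively via a_i = x_i mod 2, x_{i+1} = (x_i − a_i)/2, with x_0 = x:
  x_0 = 19/11;  a_0 = 1;  x_1 = (x_0 − 1)/2 = 4/11
  x_1 = 4/11;  a_1 = 0;  x_2 = (x_1 − 0)/2 = 2/11
  x_2 = 2/11;  a_2 = 0;  x_3 = (x_2 − 0)/2 = 1/11
  x_3 = 1/11;  a_3 = 1;  x_4 = (x_3 − 1)/2 = -5/11
Digits: (1, 0, 0, 1).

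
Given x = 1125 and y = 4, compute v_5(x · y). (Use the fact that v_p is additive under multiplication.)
v_5(4500) = 3

v_p(x) = 3 (factor: 1125 = 5^3 · 9); v_p(y) = 0 (factor: 4 = 5^0 · 4). Additivity: v_p(xy) = v_p(x) + v_p(y) = 3 + 0 = 3. (Direct check: xy = 4500 = 5^3 · (36).)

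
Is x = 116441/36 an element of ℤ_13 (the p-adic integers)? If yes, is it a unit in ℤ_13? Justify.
x ∈ ℤ_13 but not a unit; v_13(x) = 3 > 0

ℤ_13 = {x ∈ ℚ_13 : v_13(x) ≥ 0} and ℤ_13^× = {x ∈ ℤ_13 : v_13(x) = 0}. Here v_13(116441/36) = v_13(num) − v_13(den) = 3; compare against these criteria.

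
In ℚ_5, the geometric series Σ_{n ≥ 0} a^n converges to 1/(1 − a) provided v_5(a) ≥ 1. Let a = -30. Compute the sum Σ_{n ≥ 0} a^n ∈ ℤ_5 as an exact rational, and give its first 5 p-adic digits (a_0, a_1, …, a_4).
Σ a^n = 1/(1 − a) = 1/31;  first 5 digits = (1, 4, 4, 0, 4)

v_5(a) = 1 ≥ 1, so the series converges in ℤ_5 to 1/(1 − a) = 1/(1 − (-30)) = 1/31. Expand this rational in ℤ_5: compute digits iteratively via d_i = x_i mod 5, x_{i+1} = (x_i − d_i)/5. The first 5 digits are (1, 4, 4, 0, 4).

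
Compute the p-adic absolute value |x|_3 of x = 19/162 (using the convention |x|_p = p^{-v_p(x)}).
|19/162|_3 = 81

Step 1 — compute v_3(x) by factoring powers of 3 out of the numerator and denominator: v_3(19/162) = -4. Step 2 — apply |x|_p = p^{-v_p(x)} = 3^{4} = 81.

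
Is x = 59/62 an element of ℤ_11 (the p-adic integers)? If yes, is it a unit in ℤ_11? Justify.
x ∈ ℤ_11^× (unit); v_11(x) = 0

ℤ_11 = {x ∈ ℚ_11 : v_11(x) ≥ 0} and ℤ_11^× = {x ∈ ℤ_11 : v_11(x) = 0}. Here v_11(59/62) = v_11(num) − v_11(den) = 0; compare against these criteria.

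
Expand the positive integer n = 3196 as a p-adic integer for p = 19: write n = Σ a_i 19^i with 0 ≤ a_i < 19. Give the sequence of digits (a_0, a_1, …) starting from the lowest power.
(a_0, a_1, …) = (4, 16, 8)

Repeated division by 19 gives the digits low-to-high: 3196 = 4 + 16·19^1 + 8·19^2. Digit sequence: (4, 16, 8).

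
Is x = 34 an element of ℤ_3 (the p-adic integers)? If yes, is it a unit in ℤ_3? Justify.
x ∈ ℤ_3^× (unit); v_3(x) = 0

ℤ_3 = {x ∈ ℚ_3 : v_3(x) ≥ 0} and ℤ_3^× = {x ∈ ℤ_3 : v_3(x) = 0}. Here v_3(34) = v_3(num) − v_3(den) = 0; compare against these criteria.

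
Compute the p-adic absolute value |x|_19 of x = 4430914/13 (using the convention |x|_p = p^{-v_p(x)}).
|4430914/13|_19 = 1/130321

Step 1 — compute v_19(x) by factoring powers of 19 out of the numerator and denominator: v_19(4430914/13) = 4. Step 2 — apply |x|_p = p^{-v_p(x)} = 19^{-4} = 1/130321.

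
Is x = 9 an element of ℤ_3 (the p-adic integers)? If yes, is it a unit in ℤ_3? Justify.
x ∈ ℤ_3 but not a unit; v_3(x) = 2 > 0

ℤ_3 = {x ∈ ℚ_3 : v_3(x) ≥ 0} and ℤ_3^× = {x ∈ ℤ_3 : v_3(x) = 0}. Here v_3(9) = v_3(num) − v_3(den) = 2; compare against these criteria.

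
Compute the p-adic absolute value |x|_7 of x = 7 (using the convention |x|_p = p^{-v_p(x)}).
|7|_7 = 1/7

Step 1 — compute v_7(x) by factoring powers of 7 out of the numerator and denominator: v_7(7) = 1. Step 2 — apply |x|_p = p^{-v_p(x)} = 7^{-1} = 1/7.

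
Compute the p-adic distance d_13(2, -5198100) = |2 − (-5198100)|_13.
d_13(2, -5198100) = 1/371293

Step 1 — x − y = 2 − (-5198100) = 5198102. Step 2 — v_13(5198102) = 5 (factor: 5198102 = (13^5 · 14); the sign does not affect v_p). Step 3 — |x − y|_13 = 13^{-5} = 1/371293.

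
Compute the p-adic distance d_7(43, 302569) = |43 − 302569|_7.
d_7(43, 302569) = 1/16807

Step 1 — x − y = 43 − 302569 = -302526. Step 2 — v_7(-302526) = 5 (factor: -302526 = −(7^5 · 18); the sign does not affect v_p). Step 3 — |x − y|_7 = 7^{-5} = 1/16807.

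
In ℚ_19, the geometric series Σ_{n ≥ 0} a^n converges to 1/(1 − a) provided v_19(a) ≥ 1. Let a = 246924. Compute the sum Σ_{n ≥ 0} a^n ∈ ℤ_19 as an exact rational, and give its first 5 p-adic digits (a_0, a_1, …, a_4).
Σ a^n = 1/(1 − a) = -1/246923;  first 5 digits = (1, 0, 0, 17, 1)

v_19(a) = 3 ≥ 1, so the series converges in ℤ_19 to 1/(1 − a) = 1/(1 − 246924) = -1/246923. Expand this rational in ℤ_19: compute digits iteratively via d_i = x_i mod 19, x_{i+1} = (x_i − d_i)/19. The first 5 digits are (1, 0, 0, 17, 1).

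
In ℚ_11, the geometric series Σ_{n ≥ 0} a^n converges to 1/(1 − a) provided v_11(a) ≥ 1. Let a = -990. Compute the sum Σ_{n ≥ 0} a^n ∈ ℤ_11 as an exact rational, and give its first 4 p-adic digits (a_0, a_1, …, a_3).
Σ a^n = 1/(1 − a) = 1/991;  first 4 digits = (1, 9, 6, 1)

v_11(a) = 1 ≥ 1, so the series converges in ℤ_11 to 1/(1 − a) = 1/(1 − (-990)) = 1/991. Expand this rational in ℤ_11: compute digits iteratively via d_i = x_i mod 11, x_{i+1} = (x_i − d_i)/11. The first 4 digits are (1, 9, 6, 1).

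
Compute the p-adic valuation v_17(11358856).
v_17(11358856) = 5

v_17(n) is the largest exponent k such that 17^k divides n. Factor out: 11358856 = 17^5 · 8. (Sign doesn't affect v_p.) So v_17(11358856) = 5.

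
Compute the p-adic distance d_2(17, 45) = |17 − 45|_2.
d_2(17, 45) = 1/4

Step 1 — x − y = 17 − 45 = -28. Step 2 — v_2(-28) = 2 (factor: -28 = −(2^2 · 7); the sign does not affect v_p). Step 3 — |x − y|_2 = 2^{-2} = 1/4.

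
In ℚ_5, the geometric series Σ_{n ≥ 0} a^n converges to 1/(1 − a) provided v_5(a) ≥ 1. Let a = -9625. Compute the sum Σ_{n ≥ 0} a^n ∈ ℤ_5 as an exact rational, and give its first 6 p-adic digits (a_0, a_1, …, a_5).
Σ a^n = 1/(1 − a) = 1/9626;  first 6 digits = (1, 0, 0, 3, 4, 1)

v_5(a) = 3 ≥ 1, so the series converges in ℤ_5 to 1/(1 − a) = 1/(1 − (-9625)) = 1/9626. Expand this rational in ℤ_5: compute digits iteratively via d_i = x_i mod 5, x_{i+1} = (x_i − d_i)/5. The first 6 digits are (1, 0, 0, 3, 4, 1).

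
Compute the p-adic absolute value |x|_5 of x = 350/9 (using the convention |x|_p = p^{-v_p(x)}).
|350/9|_5 = 1/25

Step 1 — compute v_5(x) by factoring powers of 5 out of the numerator and denominator: v_5(350/9) = 2. Step 2 — apply |x|_p = p^{-v_p(x)} = 5^{-2} = 1/25.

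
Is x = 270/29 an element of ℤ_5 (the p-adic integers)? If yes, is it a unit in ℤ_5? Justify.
x ∈ ℤ_5 but not a unit; v_5(x) = 1 > 0

ℤ_5 = {x ∈ ℚ_5 : v_5(x) ≥ 0} and ℤ_5^× = {x ∈ ℤ_5 : v_5(x) = 0}. Here v_5(270/29) = v_5(num) − v_5(den) = 1; compare against these criteria.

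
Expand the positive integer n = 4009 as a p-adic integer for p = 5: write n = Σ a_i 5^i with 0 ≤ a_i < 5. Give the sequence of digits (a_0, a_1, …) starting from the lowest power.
(a_0, a_1, …) = (4, 1, 0, 2, 1, 1)

Repeated division by 5 gives the digits low-to-high: 4009 = 4 + 1·5^1 + 2·5^3 + 1·5^4 + 1·5^5. Digit sequence: (4, 1, 0, 2, 1, 1).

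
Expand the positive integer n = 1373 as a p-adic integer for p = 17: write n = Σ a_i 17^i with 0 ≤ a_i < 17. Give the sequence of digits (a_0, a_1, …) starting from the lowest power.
(a_0, a_1, …) = (13, 12, 4)

Repeated division by 17 gives the digits low-to-high: 1373 = 13 + 12·17^1 + 4·17^2. Digit sequence: (13, 12, 4).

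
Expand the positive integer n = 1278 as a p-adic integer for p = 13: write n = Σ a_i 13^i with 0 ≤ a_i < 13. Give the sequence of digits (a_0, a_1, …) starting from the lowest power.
(a_0, a_1, …) = (4, 7, 7)

Repeated division by 13 gives the digits low-to-high: 1278 = 4 + 7·13^1 + 7·13^2. Digit sequence: (4, 7, 7).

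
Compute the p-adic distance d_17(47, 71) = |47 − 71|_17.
d_17(47, 71) = 1

Step 1 — x − y = 47 − 71 = -24. Step 2 — v_17(-24) = 0 (factor: -24 = −(17^0 · 24); the sign does not affect v_p). Step 3 — |x − y|_17 = 17^{0} = 1.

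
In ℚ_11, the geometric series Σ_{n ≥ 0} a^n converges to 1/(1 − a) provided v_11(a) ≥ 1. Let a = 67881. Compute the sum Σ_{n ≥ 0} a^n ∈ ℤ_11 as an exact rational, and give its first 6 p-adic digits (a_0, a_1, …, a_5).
Σ a^n = 1/(1 − a) = -1/67880;  first 6 digits = (1, 0, 0, 7, 4, 0)

v_11(a) = 3 ≥ 1, so the series converges in ℤ_11 to 1/(1 − a) = 1/(1 − 67881) = -1/67880. Expand this rational in ℤ_11: compute digits iteratively via d_i = x_i mod 11, x_{i+1} = (x_i − d_i)/11. The first 6 digits are (1, 0, 0, 7, 4, 0).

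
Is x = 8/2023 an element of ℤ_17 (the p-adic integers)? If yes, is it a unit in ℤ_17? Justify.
x ∉ ℤ_17 (v_17(x) = -2 < 0)

ℤ_17 = {x ∈ ℚ_17 : v_17(x) ≥ 0} and ℤ_17^× = {x ∈ ℤ_17 : v_17(x) = 0}. Here v_17(8/2023) = v_17(num) − v_17(den) = -2; compare against these criteria.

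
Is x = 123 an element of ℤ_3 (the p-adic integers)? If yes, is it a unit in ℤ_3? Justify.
x ∈ ℤ_3 but not a unit; v_3(x) = 1 > 0

ℤ_3 = {x ∈ ℚ_3 : v_3(x) ≥ 0} and ℤ_3^× = {x ∈ ℤ_3 : v_3(x) = 0}. Here v_3(123) = v_3(num) − v_3(den) = 1; compare against these criteria.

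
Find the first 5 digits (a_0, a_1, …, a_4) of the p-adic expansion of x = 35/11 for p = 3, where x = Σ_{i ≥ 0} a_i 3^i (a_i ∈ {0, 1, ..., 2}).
(a_0, …, a_4) = (1, 1, 1, 1, 2)

v_3(35/11) = 0 (numerator and denominator both coprime to 3), so x ∈ ℤ_3^×. Compute digits iteratively via a_i = x_i mod 3, x_{i+1} = (x_i − a_i)/3, with x_0 = x:
  x_0 = 35/11;  a_0 = 1;  x_1 = (x_0 − 1)/3 = 8/11
  x_1 = 8/11;  a_1 = 1;  x_2 = (x_1 − 1)/3 = -1/11
  x_2 = -1/11;  a_2 = 1;  x_3 = (x_2 − 1)/3 = -4/11
  x_3 = -4/11;  a_3 = 1;  x_4 = (x_3 − 1)/3 = -5/11
  x_4 = -5/11;  a_4 = 2;  x_5 = (x_4 − 2)/3 = -9/11
Digits: (1, 1, 1, 1, 2).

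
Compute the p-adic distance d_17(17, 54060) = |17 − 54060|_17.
d_17(17, 54060) = 1/4913

Step 1 — x − y = 17 − 54060 = -54043. Step 2 — v_17(-54043) = 3 (factor: -54043 = −(17^3 · 11); the sign does not affect v_p). Step 3 — |x − y|_17 = 17^{-3} = 1/4913.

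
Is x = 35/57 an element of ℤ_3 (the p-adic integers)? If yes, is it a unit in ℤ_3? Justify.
x ∉ ℤ_3 (v_3(x) = -1 < 0)

ℤ_3 = {x ∈ ℚ_3 : v_3(x) ≥ 0} and ℤ_3^× = {x ∈ ℤ_3 : v_3(x) = 0}. Here v_3(35/57) = v_3(num) − v_3(den) = -1; compare against these criteria.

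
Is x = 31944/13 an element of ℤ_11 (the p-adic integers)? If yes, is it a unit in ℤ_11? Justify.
x ∈ ℤ_11 but not a unit; v_11(x) = 3 > 0

ℤ_11 = {x ∈ ℚ_11 : v_11(x) ≥ 0} and ℤ_11^× = {x ∈ ℤ_11 : v_11(x) = 0}. Here v_11(31944/13) = v_11(num) − v_11(den) = 3; compare against these criteria.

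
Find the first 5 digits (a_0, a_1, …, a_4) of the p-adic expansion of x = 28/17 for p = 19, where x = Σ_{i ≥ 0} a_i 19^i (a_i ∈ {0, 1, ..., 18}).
(a_0, …, a_4) = (5, 11, 5, 12, 15)

v_19(28/17) = 0 (numerator and denominator both coprime to 19), so x ∈ ℤ_19^×. Compute digits iteratively via a_i = x_i mod 19, x_{i+1} = (x_i − a_i)/19, with x_0 = x:
  x_0 = 28/17;  a_0 = 5;  x_1 = (x_0 − 5)/19 = -3/17
  x_1 = -3/17;  a_1 = 11;  x_2 = (x_1 − 11)/19 = -10/17
  x_2 = -10/17;  a_2 = 5;  x_3 = (x_2 − 5)/19 = -5/17
  x_3 = -5/17;  a_3 = 12;  x_4 = (x_3 − 12)/19 = -11/17
  x_4 = -11/17;  a_4 = 15;  x_5 = (x_4 − 15)/19 = -14/17
Digits: (5, 11, 5, 12, 15).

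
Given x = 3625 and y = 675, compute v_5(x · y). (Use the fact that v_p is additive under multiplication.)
v_5(2446875) = 5

v_p(x) = 3 (factor: 3625 = 5^3 · 29); v_p(y) = 2 (factor: 675 = 5^2 · 27). Additivity: v_p(xy) = v_p(x) + v_p(y) = 3 + 2 = 5. (Direct check: xy = 2446875 = 5^5 · (783).)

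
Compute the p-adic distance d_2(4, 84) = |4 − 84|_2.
d_2(4, 84) = 1/16

Step 1 — x − y = 4 − 84 = -80. Step 2 — v_2(-80) = 4 (factor: -80 = −(2^4 · 5); the sign does not affect v_p). Step 3 — |x − y|_2 = 2^{-4} = 1/16.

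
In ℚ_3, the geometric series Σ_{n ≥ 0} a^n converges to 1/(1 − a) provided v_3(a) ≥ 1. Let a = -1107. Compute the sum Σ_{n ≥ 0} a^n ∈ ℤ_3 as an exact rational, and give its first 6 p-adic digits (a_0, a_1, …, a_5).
Σ a^n = 1/(1 − a) = 1/1108;  first 6 digits = (1, 0, 0, 1, 1, 1)

v_3(a) = 3 ≥ 1, so the series converges in ℤ_3 to 1/(1 − a) = 1/(1 − (-1107)) = 1/1108. Expand this rational in ℤ_3: compute digits iteratively via d_i = x_i mod 3, x_{i+1} = (x_i − d_i)/3. The first 6 digits are (1, 0, 0, 1, 1, 1).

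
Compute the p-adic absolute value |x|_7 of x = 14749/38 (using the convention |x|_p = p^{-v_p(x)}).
|14749/38|_7 = 1/343

Step 1 — compute v_7(x) by factoring powers of 7 out of the numerator and denominator: v_7(14749/38) = 3. Step 2 — apply |x|_p = p^{-v_p(x)} = 7^{-3} = 1/343.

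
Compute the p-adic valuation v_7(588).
v_7(588) = 2

v_7(n) is the largest exponent k such that 7^k divides n. Factor out: 588 = 7^2 · 12. (Sign doesn't affect v_p.) So v_7(588) = 2.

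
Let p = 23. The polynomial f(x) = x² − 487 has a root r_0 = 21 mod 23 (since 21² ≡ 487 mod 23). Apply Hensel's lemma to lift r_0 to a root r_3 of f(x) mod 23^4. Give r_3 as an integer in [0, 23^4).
r_3 = 143633 (mod 279841)

Hensel's recurrence: r_{i+1} = r_i − f(r_i)·(f′(r_i))^{-1} mod 23^{i+2}, with f′(x) = 2x. Iterate:
  r_0 = 21 (mod 23)
  r_1 = 274 (mod 529)
  r_2 = 9796 (mod 12167)
  r_3 = 143633 (mod 279841)
Final: r_3 = 143633, and one checks f(r_3) ≡ 0 mod 23^4.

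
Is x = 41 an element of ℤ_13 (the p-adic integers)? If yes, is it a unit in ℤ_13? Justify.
x ∈ ℤ_13^× (unit); v_13(x) = 0

ℤ_13 = {x ∈ ℚ_13 : v_13(x) ≥ 0} and ℤ_13^× = {x ∈ ℤ_13 : v_13(x) = 0}. Here v_13(41) = v_13(num) − v_13(den) = 0; compare against these criteria.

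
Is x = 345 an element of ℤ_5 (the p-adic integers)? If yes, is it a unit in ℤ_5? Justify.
x ∈ ℤ_5 but not a unit; v_5(x) = 1 > 0

ℤ_5 = {x ∈ ℚ_5 : v_5(x) ≥ 0} and ℤ_5^× = {x ∈ ℤ_5 : v_5(x) = 0}. Here v_5(345) = v_5(num) − v_5(den) = 1; compare against these criteria.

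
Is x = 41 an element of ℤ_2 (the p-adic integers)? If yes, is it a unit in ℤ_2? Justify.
x ∈ ℤ_2^× (unit); v_2(x) = 0

ℤ_2 = {x ∈ ℚ_2 : v_2(x) ≥ 0} and ℤ_2^× = {x ∈ ℤ_2 : v_2(x) = 0}. Here v_2(41) = v_2(num) − v_2(den) = 0; compare against these criteria.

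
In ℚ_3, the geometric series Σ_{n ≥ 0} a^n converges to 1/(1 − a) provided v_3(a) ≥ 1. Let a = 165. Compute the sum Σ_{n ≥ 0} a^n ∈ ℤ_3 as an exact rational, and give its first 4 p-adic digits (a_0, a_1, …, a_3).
Σ a^n = 1/(1 − a) = -1/164;  first 4 digits = (1, 1, 1, 1)

v_3(a) = 1 ≥ 1, so the series converges in ℤ_3 to 1/(1 − a) = 1/(1 − 165) = -1/164. Expand this rational in ℤ_3: compute digits iteratively via d_i = x_i mod 3, x_{i+1} = (x_i − d_i)/3. The first 4 digits are (1, 1, 1, 1).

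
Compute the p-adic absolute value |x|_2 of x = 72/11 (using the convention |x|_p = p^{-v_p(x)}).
|72/11|_2 = 1/8

Step 1 — compute v_2(x) by factoring powers of 2 out of the numerator and denominator: v_2(72/11) = 3. Step 2 — apply |x|_p = p^{-v_p(x)} = 2^{-3} = 1/8.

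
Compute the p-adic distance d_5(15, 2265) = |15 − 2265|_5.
d_5(15, 2265) = 1/125

Step 1 — x − y = 15 − 2265 = -2250. Step 2 — v_5(-2250) = 3 (factor: -2250 = −(5^3 · 18); the sign does not affect v_p). Step 3 — |x − y|_5 = 5^{-3} = 1/125.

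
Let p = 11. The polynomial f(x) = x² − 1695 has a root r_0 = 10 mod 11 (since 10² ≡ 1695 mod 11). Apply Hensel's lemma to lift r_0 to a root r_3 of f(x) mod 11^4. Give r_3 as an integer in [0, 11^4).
r_3 = 13793 (mod 14641)

Hensel's recurrence: r_{i+1} = r_i − f(r_i)·(f′(r_i))^{-1} mod 11^{i+2}, with f′(x) = 2x. Iterate:
  r_0 = 10 (mod 11)
  r_1 = 120 (mod 121)
  r_2 = 483 (mod 1331)
  r_3 = 13793 (mod 14641)
Final: r_3 = 13793, and one checks f(r_3) ≡ 0 mod 11^4.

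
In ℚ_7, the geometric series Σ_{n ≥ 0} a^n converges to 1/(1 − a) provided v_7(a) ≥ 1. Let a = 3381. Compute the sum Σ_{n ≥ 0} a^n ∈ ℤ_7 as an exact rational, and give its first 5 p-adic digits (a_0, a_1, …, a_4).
Σ a^n = 1/(1 − a) = -1/3380;  first 5 digits = (1, 0, 6, 2, 2)

v_7(a) = 2 ≥ 1, so the series converges in ℤ_7 to 1/(1 − a) = 1/(1 − 3381) = -1/3380. Expand this rational in ℤ_7: compute digits iteratively via d_i = x_i mod 7, x_{i+1} = (x_i − d_i)/7. The first 5 digits are (1, 0, 6, 2, 2).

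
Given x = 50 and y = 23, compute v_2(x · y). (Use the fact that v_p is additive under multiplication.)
v_2(1150) = 1

v_p(x) = 1 (factor: 50 = 2^1 · 25); v_p(y) = 0 (factor: 23 = 2^0 · 23). Additivity: v_p(xy) = v_p(x) + v_p(y) = 1 + 0 = 1. (Direct check: xy = 1150 = 2^1 · (575).)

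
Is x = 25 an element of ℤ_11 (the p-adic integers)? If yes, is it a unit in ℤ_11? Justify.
x ∈ ℤ_11^× (unit); v_11(x) = 0

ℤ_11 = {x ∈ ℚ_11 : v_11(x) ≥ 0} and ℤ_11^× = {x ∈ ℤ_11 : v_11(x) = 0}. Here v_11(25) = v_11(num) − v_11(den) = 0; compare against these criteria.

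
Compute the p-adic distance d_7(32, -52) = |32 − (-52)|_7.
d_7(32, -52) = 1/7

Step 1 — x − y = 32 − (-52) = 84. Step 2 — v_7(84) = 1 (factor: 84 = (7^1 · 12); the sign does not affect v_p). Step 3 — |x − y|_7 = 7^{-1} = 1/7.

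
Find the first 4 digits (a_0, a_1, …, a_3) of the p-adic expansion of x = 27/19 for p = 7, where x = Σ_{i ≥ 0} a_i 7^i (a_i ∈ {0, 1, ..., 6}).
(a_0, …, a_3) = (4, 0, 4, 2)

v_7(27/19) = 0 (numerator and denominator both coprime to 7), so x ∈ ℤ_7^×. Compute digits iteratively via a_i = x_i mod 7, x_{i+1} = (x_i − a_i)/7, with x_0 = x:
  x_0 = 27/19;  a_0 = 4;  x_1 = (x_0 − 4)/7 = -7/19
  x_1 = -7/19;  a_1 = 0;  x_2 = (x_1 − 0)/7 = -1/19
  x_2 = -1/19;  a_2 = 4;  x_3 = (x_2 − 4)/7 = -11/19
  x_3 = -11/19;  a_3 = 2;  x_4 = (x_3 − 2)/7 = -7/19
Digits: (4, 0, 4, 2).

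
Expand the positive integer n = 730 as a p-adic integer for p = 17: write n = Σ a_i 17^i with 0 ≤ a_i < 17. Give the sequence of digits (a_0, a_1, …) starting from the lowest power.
(a_0, a_1, …) = (16, 8, 2)

Repeated division by 17 gives the digits low-to-high: 730 = 16 + 8·17^1 + 2·17^2. Digit sequence: (16, 8, 2).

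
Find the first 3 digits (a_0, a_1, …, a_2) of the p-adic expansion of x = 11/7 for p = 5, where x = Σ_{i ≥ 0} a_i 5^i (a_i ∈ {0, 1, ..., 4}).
(a_0, …, a_2) = (3, 4, 2)

v_5(11/7) = 0 (numerator and denominator both coprime to 5), so x ∈ ℤ_5^×. Compute digits iteratively via a_i = x_i mod 5, x_{i+1} = (x_i − a_i)/5, with x_0 = x:
  x_0 = 11/7;  a_0 = 3;  x_1 = (x_0 − 3)/5 = -2/7
  x_1 = -2/7;  a_1 = 4;  x_2 = (x_1 − 4)/5 = -6/7
  x_2 = -6/7;  a_2 = 2;  x_3 = (x_2 − 2)/5 = -4/7
Digits: (3, 4, 2).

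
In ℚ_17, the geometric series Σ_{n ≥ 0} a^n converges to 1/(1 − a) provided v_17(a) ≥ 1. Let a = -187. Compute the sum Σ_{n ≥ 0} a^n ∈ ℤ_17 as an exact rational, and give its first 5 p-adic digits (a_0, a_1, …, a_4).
Σ a^n = 1/(1 − a) = 1/188;  first 5 digits = (1, 6, 1, 2, 11)

v_17(a) = 1 ≥ 1, so the series converges in ℤ_17 to 1/(1 − a) = 1/(1 − (-187)) = 1/188. Expand this rational in ℤ_17: compute digits iteratively via d_i = x_i mod 17, x_{i+1} = (x_i − d_i)/17. The first 5 digits are (1, 6, 1, 2, 11).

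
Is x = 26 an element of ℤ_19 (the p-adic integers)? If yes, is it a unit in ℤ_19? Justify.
x ∈ ℤ_19^× (unit); v_19(x) = 0

ℤ_19 = {x ∈ ℚ_19 : v_19(x) ≥ 0} and ℤ_19^× = {x ∈ ℤ_19 : v_19(x) = 0}. Here v_19(26) = v_19(num) − v_19(den) = 0; compare against these criteria.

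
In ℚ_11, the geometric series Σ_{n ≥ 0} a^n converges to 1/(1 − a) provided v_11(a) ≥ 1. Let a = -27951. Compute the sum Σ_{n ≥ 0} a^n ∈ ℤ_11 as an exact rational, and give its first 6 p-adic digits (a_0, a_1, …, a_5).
Σ a^n = 1/(1 − a) = 1/27952;  first 6 digits = (1, 0, 0, 1, 9, 10)

v_11(a) = 3 ≥ 1, so the series converges in ℤ_11 to 1/(1 − a) = 1/(1 − (-27951)) = 1/27952. Expand this rational in ℤ_11: compute digits iteratively via d_i = x_i mod 11, x_{i+1} = (x_i − d_i)/11. The first 6 digits are (1, 0, 0, 1, 9, 10).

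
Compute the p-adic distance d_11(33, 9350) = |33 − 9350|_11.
d_11(33, 9350) = 1/1331

Step 1 — x − y = 33 − 9350 = -9317. Step 2 — v_11(-9317) = 3 (factor: -9317 = −(11^3 · 7); the sign does not affect v_p). Step 3 — |x − y|_11 = 11^{-3} = 1/1331.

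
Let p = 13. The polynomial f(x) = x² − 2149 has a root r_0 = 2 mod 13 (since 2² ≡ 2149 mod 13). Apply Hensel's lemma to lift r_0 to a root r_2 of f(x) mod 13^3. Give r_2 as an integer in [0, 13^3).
r_2 = 496 (mod 2197)

Hensel's recurrence: r_{i+1} = r_i − f(r_i)·(f′(r_i))^{-1} mod 13^{i+2}, with f′(x) = 2x. Iterate:
  r_0 = 2 (mod 13)
  r_1 = 158 (mod 169)
  r_2 = 496 (mod 2197)
Final: r_2 = 496, and one checks f(r_2) ≡ 0 mod 13^3.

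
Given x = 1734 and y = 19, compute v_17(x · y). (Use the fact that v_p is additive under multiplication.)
v_17(32946) = 2

v_p(x) = 2 (factor: 1734 = 17^2 · 6); v_p(y) = 0 (factor: 19 = 17^0 · 19). Additivity: v_p(xy) = v_p(x) + v_p(y) = 2 + 0 = 2. (Direct check: xy = 32946 = 17^2 · (114).)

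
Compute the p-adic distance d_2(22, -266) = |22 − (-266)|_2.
d_2(22, -266) = 1/32

Step 1 — x − y = 22 − (-266) = 288. Step 2 — v_2(288) = 5 (factor: 288 = (2^5 · 9); the sign does not affect v_p). Step 3 — |x − y|_2 = 2^{-5} = 1/32.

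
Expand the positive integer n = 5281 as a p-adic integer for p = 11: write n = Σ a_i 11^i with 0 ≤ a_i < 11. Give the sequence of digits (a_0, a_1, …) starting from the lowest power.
(a_0, a_1, …) = (1, 7, 10, 3)

Repeated division by 11 gives the digits low-to-high: 5281 = 1 + 7·11^1 + 10·11^2 + 3·11^3. Digit sequence: (1, 7, 10, 3).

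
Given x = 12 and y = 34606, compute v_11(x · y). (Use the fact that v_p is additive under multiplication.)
v_11(415272) = 3

v_p(x) = 0 (factor: 12 = 11^0 · 12); v_p(y) = 3 (factor: 34606 = 11^3 · 26). Additivity: v_p(xy) = v_p(x) + v_p(y) = 0 + 3 = 3. (Direct check: xy = 415272 = 11^3 · (312).)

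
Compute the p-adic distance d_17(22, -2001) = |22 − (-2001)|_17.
d_17(22, -2001) = 1/289

Step 1 — x − y = 22 − (-2001) = 2023. Step 2 — v_17(2023) = 2 (factor: 2023 = (17^2 · 7); the sign does not affect v_p). Step 3 — |x − y|_17 = 17^{-2} = 1/289.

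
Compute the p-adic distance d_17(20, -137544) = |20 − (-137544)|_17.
d_17(20, -137544) = 1/4913

Step 1 — x − y = 20 − (-137544) = 137564. Step 2 — v_17(137564) = 3 (factor: 137564 = (17^3 · 28); the sign does not affect v_p). Step 3 — |x − y|_17 = 17^{-3} = 1/4913.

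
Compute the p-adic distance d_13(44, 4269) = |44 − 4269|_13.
d_13(44, 4269) = 1/169

Step 1 — x − y = 44 − 4269 = -4225. Step 2 — v_13(-4225) = 2 (factor: -4225 = −(13^2 · 25); the sign does not affect v_p). Step 3 — |x − y|_13 = 13^{-2} = 1/169.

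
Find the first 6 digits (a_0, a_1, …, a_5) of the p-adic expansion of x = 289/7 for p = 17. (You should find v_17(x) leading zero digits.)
(a_0, …, a_5) = (0, 0, 5, 7, 2, 12)

v_17(289/7) = 2, so a_0 = ... = a_1 = 0. Factor out: x = 17^2 · u with u = 1/7 a unit in ℤ_17. Expand u iteratively via a_{v+i} = u_i mod 17, u_{i+1} = (u_i − a_{v+i})/17:
  u_0 = 1/7;  a_2 = 5;  u_1 = (u_0 − 5)/17 = -2/7
  u_1 = -2/7;  a_3 = 7;  u_2 = (u_1 − 7)/17 = -3/7
  u_2 = -3/7;  a_4 = 2;  u_3 = (u_2 − 2)/17 = -1/7
  u_3 = -1/7;  a_5 = 12;  u_4 = (u_3 − 12)/17 = -5/7
Digits: (0, 0, 5, 7, 2, 12).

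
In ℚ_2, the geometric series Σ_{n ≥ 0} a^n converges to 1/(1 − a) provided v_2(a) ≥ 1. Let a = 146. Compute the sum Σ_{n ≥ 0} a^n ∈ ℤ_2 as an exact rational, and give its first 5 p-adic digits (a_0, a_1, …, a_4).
Σ a^n = 1/(1 − a) = -1/145;  first 5 digits = (1, 1, 1, 1, 0)

v_2(a) = 1 ≥ 1, so the series converges in ℤ_2 to 1/(1 − a) = 1/(1 − 146) = -1/145. Expand this rational in ℤ_2: compute digits iteratively via d_i = x_i mod 2, x_{i+1} = (x_i − d_i)/2. The first 5 digits are (1, 1, 1, 1, 0).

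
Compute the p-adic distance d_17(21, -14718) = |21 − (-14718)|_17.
d_17(21, -14718) = 1/4913

Step 1 — x − y = 21 − (-14718) = 14739. Step 2 — v_17(14739) = 3 (factor: 14739 = (17^3 · 3); the sign does not affect v_p). Step 3 — |x − y|_17 = 17^{-3} = 1/4913.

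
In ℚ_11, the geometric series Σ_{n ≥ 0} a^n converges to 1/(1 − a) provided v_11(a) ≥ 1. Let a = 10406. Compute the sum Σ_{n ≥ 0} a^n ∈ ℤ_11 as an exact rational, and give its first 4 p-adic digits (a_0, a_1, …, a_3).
Σ a^n = 1/(1 − a) = -1/10405;  first 4 digits = (1, 0, 9, 7)

v_11(a) = 2 ≥ 1, so the series converges in ℤ_11 to 1/(1 − a) = 1/(1 − 10406) = -1/10405. Expand this rational in ℤ_11: compute digits iteratively via d_i = x_i mod 11, x_{i+1} = (x_i − d_i)/11. The first 4 digits are (1, 0, 9, 7).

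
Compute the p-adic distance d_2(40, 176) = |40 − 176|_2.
d_2(40, 176) = 1/8

Step 1 — x − y = 40 − 176 = -136. Step 2 — v_2(-136) = 3 (factor: -136 = −(2^3 · 17); the sign does not affect v_p). Step 3 — |x − y|_2 = 2^{-3} = 1/8.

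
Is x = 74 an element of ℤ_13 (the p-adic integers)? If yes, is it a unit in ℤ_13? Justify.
x ∈ ℤ_13^× (unit); v_13(x) = 0

ℤ_13 = {x ∈ ℚ_13 : v_13(x) ≥ 0} and ℤ_13^× = {x ∈ ℤ_13 : v_13(x) = 0}. Here v_13(74) = v_13(num) − v_13(den) = 0; compare against these criteria.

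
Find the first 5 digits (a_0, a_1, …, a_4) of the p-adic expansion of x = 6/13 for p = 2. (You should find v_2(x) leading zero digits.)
(a_0, …, a_4) = (0, 1, 1, 1, 1)

v_2(6/13) = 1, so a_0 = ... = a_0 = 0. Factor out: x = 2^1 · u with u = 3/13 a unit in ℤ_2. Expand u iteratively via a_{v+i} = u_i mod 2, u_{i+1} = (u_i − a_{v+i})/2:
  u_0 = 3/13;  a_1 = 1;  u_1 = (u_0 − 1)/2 = -5/13
  u_1 = -5/13;  a_2 = 1;  u_2 = (u_1 − 1)/2 = -9/13
  u_2 = -9/13;  a_3 = 1;  u_3 = (u_2 − 1)/2 = -11/13
  u_3 = -11/13;  a_4 = 1;  u_4 = (u_3 − 1)/2 = -12/13
Digits: (0, 1, 1, 1, 1).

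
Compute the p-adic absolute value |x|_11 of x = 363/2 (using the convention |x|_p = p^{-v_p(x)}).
|363/2|_11 = 1/121

Step 1 — compute v_11(x) by factoring powers of 11 out of the numerator and denominator: v_11(363/2) = 2. Step 2 — apply |x|_p = p^{-v_p(x)} = 11^{-2} = 1/121.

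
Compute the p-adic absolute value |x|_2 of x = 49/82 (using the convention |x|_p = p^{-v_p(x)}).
|49/82|_2 = 2

Step 1 — compute v_2(x) by factoring powers of 2 out of the numerator and denominator: v_2(49/82) = -1. Step 2 — apply |x|_p = p^{-v_p(x)} = 2^{1} = 2.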